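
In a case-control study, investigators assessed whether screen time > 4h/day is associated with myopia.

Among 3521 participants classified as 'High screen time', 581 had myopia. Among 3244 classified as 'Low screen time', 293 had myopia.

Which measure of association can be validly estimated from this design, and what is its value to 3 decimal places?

1.990

From the description: a = 581, b = 2940, c = 293, d = 2951.
This is a case-control study: participants were sampled on outcome status, so risks in the source population cannot be estimated directly — relative risk is not valid here. The odds ratio is the appropriate measure.
OR = (a·d)/(b·c) = (581 × 2951) / (2940 × 293) = 1714531 / 861420 = 1.99035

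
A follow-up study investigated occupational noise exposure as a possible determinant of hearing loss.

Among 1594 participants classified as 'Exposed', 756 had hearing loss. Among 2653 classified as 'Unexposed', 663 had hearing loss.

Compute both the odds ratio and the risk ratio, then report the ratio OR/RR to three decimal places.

From the description: a = 756, b = 838, c = 663, d = 1990.
OR = (756·1990)/(838·663) = 1504440/555594 = 2.70780
Risk in exposed = 756/1594 = 0.47428; risk in unexposed = 663/2653 = 0.24991; RR = 1.89783
OR/RR = 2.70780 / 1.89783 = 1.42679
The outcome is not rare, so the OR lies further from 1 than the RR.

1.427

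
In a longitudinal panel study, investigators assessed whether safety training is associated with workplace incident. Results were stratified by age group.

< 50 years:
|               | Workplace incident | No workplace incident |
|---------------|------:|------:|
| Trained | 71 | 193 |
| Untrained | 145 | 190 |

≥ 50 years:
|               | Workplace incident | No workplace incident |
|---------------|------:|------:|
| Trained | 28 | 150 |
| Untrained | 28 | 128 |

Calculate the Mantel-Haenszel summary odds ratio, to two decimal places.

OR_MH = Σ(aᵢdᵢ/nᵢ) / Σ(bᵢcᵢ/nᵢ), where nᵢ is the stratum total.
Stratum 1 (< 50 years): n = 599; a·d/n = 71·190/599 = 22.5209; b·c/n = 193·145/599 = 46.7195
Stratum 2 (≥ 50 years): n = 334; a·d/n = 28·128/334 = 10.7305; b·c/n = 150·28/334 = 12.5749
OR_MH = (22.5209 + 10.7305) / (46.7195 + 12.5749) = 33.2514 / 59.2944 = 0.56079

0.56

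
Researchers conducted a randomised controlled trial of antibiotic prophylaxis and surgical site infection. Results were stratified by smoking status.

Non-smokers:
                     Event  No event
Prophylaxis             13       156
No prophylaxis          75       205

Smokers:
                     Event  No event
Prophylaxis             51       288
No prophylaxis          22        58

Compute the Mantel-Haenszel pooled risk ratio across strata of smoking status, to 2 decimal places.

0.39

RR_MH = Σ(aᵢ·n₀ᵢ/nᵢ) / Σ(cᵢ·n₁ᵢ/nᵢ), with n₁ᵢ = aᵢ+bᵢ (exposed), n₀ᵢ = cᵢ+dᵢ (unexposed), nᵢ = n₁ᵢ+n₀ᵢ.
Stratum 1 (Non-smokers): n₁ = 169, n₀ = 280, n = 449; a·n₀/n = 13·280/449 = 8.1069; c·n₁/n = 75·169/449 = 28.2294
Stratum 2 (Smokers): n₁ = 339, n₀ = 80, n = 419; a·n₀/n = 51·80/419 = 9.7375; c·n₁/n = 22·339/419 = 17.7995
RR_MH = (8.1069 + 9.7375) / (28.2294 + 17.7995) = 17.8444 / 46.0289 = 0.38768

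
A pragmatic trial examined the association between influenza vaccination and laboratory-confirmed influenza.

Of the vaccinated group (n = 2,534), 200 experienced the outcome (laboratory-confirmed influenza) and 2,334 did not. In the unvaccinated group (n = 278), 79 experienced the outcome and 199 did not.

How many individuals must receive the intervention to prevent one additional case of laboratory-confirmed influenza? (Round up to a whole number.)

Risk in treated group = 200/2534 = 0.07893; risk in control = 79/278 = 0.28417.
Absolute risk reduction = 0.28417 − 0.07893 = 0.20525
NNT = 1 / ARR = 1 / 0.20525 = 4.872 → round up → 5

5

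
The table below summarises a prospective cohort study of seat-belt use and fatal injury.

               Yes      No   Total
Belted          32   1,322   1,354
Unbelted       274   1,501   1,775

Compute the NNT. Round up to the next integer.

Risk in treated group = 32/1354 = 0.02363; risk in control = 274/1775 = 0.15437.
Absolute risk reduction = 0.15437 − 0.02363 = 0.13073
NNT = 1 / ARR = 1 / 0.13073 = 7.649 → round up → 8

8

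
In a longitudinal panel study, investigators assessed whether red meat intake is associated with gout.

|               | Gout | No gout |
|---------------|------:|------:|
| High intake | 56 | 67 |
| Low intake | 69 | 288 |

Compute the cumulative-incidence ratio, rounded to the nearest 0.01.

2.36

Cells: a = 56, b = 67, c = 69, d = 288.
Risk in exposed = 56/123 = 0.45528; risk in unexposed = 69/357 = 0.19328.
RR = 0.45528 / 0.19328 = 2.35560
The risk among the exposed is 2.36 times that among the unexposed.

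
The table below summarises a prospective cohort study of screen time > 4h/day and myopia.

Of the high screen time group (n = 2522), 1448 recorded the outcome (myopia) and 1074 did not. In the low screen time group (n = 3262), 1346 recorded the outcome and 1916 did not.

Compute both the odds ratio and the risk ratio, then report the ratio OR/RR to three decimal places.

From the description: a = 1448, b = 1074, c = 1346, d = 1916.
OR = (1448·1916)/(1074·1346) = 2774368/1445604 = 1.91918
Risk in exposed = 1448/2522 = 0.57415; risk in unexposed = 1346/3262 = 0.41263; RR = 1.39143
OR/RR = 1.91918 / 1.39143 = 1.37928
The outcome is not rare, so the OR lies further from 1 than the RR.

1.379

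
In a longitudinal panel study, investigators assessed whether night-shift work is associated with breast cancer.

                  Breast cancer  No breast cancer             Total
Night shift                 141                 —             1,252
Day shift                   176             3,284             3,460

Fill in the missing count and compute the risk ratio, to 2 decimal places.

2.21

The missing cell is in the exposed row: 1252 − 141 = 1111.
So a = 141, b = 1111, c = 176, d = 3284.
RR = [a/(a+b)] / [c/(c+d)] = (141/1252) / (176/3460) = 0.11262/0.05087 = 2.21400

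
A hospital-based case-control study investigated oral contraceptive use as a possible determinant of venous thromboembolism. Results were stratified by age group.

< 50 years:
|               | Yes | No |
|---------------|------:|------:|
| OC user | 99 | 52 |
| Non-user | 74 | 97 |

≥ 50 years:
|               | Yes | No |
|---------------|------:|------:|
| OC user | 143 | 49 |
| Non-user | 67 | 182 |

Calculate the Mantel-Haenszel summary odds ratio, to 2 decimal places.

OR_MH = Σ(aᵢdᵢ/nᵢ) / Σ(bᵢcᵢ/nᵢ), where nᵢ is the stratum total.
Stratum 1 (< 50 years): n = 322; a·d/n = 99·97/322 = 29.8230; b·c/n = 52·74/322 = 11.9503
Stratum 2 (≥ 50 years): n = 441; a·d/n = 143·182/441 = 59.0159; b·c/n = 49·67/441 = 7.4444
OR_MH = (29.8230 + 59.0159) / (11.9503 + 7.4444) = 88.8389 / 19.3948 = 4.58056

4.58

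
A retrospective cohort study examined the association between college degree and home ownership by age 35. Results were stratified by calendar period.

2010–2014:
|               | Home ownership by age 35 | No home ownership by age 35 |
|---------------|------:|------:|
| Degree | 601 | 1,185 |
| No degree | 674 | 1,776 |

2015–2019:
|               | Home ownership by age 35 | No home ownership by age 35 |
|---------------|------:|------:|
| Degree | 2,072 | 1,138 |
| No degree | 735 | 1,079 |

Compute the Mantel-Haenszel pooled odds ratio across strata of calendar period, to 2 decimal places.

OR_MH = Σ(aᵢdᵢ/nᵢ) / Σ(bᵢcᵢ/nᵢ), where nᵢ is the stratum total.
Stratum 1 (2010–2014): n = 4236; a·d/n = 601·1776/4236 = 251.9773; b·c/n = 1185·674/4236 = 188.5482
Stratum 2 (2015–2019): n = 5024; a·d/n = 2072·1079/5024 = 445.0016; b·c/n = 1138·735/5024 = 166.4869
OR_MH = (251.9773 + 445.0016) / (188.5482 + 166.4869) = 696.9789 / 355.0350 = 1.96313

1.96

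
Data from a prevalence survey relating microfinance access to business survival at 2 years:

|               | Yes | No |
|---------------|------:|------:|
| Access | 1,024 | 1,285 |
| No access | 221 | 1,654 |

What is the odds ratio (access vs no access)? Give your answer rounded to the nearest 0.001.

5.964

Cells: a = 1024, b = 1285, c = 221, d = 1654.
OR = (a·d)/(b·c) = (1024 × 1654) / (1285 × 221) = 1693696 / 283985 = 5.96403
The odds of business survival at 2 years are about 5.96 times as high in the access group.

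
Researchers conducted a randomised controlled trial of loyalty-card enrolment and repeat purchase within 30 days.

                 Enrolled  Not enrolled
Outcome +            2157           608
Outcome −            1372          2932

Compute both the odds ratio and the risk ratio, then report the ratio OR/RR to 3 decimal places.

2.130

Reading the table with exposure as columns: a = 2157 (Enrolled, case), b = 1372 (Enrolled, non-case), c = 608 (Not enrolled, case), d = 2932.
OR = (2157·2932)/(1372·608) = 6324324/834176 = 7.58152
Risk in exposed = 2157/3529 = 0.61122; risk in unexposed = 608/3540 = 0.17175; RR = 3.55876
OR/RR = 7.58152 / 3.55876 = 2.13039
The outcome is not rare, so the OR lies further from 1 than the RR.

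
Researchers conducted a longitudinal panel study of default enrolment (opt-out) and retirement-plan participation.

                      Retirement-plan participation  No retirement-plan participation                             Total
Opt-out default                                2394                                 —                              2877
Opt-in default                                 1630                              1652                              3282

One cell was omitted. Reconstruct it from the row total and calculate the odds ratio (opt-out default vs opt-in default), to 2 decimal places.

The missing cell is in the exposed row: 2877 − 2394 = 483.
So a = 2394, b = 483, c = 1630, d = 1652.
OR = (a·d)/(b·c) = (2394 × 1652) / (483 × 1630) = 3954888 / 787290 = 5.02342

5.02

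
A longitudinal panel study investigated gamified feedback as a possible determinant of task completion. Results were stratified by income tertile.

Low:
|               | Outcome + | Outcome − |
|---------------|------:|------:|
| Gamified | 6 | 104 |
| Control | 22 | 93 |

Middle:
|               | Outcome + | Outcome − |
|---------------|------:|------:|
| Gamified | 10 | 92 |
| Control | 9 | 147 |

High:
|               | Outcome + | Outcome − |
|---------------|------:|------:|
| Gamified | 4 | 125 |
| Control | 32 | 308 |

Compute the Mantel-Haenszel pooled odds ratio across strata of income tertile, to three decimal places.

OR_MH = Σ(aᵢdᵢ/nᵢ) / Σ(bᵢcᵢ/nᵢ), where nᵢ is the stratum total.
Stratum 1 (Low): n = 225; a·d/n = 6·93/225 = 2.4800; b·c/n = 104·22/225 = 10.1689
Stratum 2 (Middle): n = 258; a·d/n = 10·147/258 = 5.6977; b·c/n = 92·9/258 = 3.2093
Stratum 3 (High): n = 469; a·d/n = 4·308/469 = 2.6269; b·c/n = 125·32/469 = 8.5288
OR_MH = (2.4800 + 5.6977 + 2.6269) / (10.1689 + 3.2093 + 8.5288) = 10.8045 / 21.9070 = 0.49320

0.493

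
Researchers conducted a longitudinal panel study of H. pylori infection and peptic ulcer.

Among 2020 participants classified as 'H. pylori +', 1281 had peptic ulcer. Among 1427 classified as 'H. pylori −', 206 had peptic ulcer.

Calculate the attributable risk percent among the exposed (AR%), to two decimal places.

77.24

From the description: a = 1281, b = 739, c = 206, d = 1221.
Risk in exposed = 1281/2020 = 0.63416; risk in unexposed = 206/1427 = 0.14436.
RR = 0.63416/0.14436 = 4.39293
AR% = (RR − 1)/RR × 100 = (4.39293 − 1)/4.39293 × 100 = 77.2362%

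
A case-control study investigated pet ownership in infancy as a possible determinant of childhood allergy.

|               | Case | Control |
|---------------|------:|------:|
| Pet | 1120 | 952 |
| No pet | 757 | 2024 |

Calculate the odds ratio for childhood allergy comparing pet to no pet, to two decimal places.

3.15

Cells: a = 1120, b = 952, c = 757, d = 2024.
OR = (a·d)/(b·c) = (1120 × 2024) / (952 × 757) = 2266880 / 720664 = 3.14554
The odds of childhood allergy are about 3.15 times as high in the pet group.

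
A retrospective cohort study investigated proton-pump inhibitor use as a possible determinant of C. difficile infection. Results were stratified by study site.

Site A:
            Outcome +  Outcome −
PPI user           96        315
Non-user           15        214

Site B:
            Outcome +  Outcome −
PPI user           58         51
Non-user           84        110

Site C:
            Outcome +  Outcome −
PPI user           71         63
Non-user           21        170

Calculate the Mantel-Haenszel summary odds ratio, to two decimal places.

3.53

OR_MH = Σ(aᵢdᵢ/nᵢ) / Σ(bᵢcᵢ/nᵢ), where nᵢ is the stratum total.
Stratum 1 (Site A): n = 640; a·d/n = 96·214/640 = 32.1000; b·c/n = 315·15/640 = 7.3828
Stratum 2 (Site B): n = 303; a·d/n = 58·110/303 = 21.0561; b·c/n = 51·84/303 = 14.1386
Stratum 3 (Site C): n = 325; a·d/n = 71·170/325 = 37.1385; b·c/n = 63·21/325 = 4.0708
OR_MH = (32.1000 + 21.0561 + 37.1385) / (7.3828 + 14.1386 + 4.0708) = 90.2946 / 25.5922 = 3.52821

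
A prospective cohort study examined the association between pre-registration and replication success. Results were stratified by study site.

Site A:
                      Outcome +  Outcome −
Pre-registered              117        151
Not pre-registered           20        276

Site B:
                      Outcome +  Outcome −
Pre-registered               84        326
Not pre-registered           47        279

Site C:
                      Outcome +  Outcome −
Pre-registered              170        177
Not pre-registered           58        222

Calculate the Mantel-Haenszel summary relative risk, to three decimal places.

RR_MH = Σ(aᵢ·n₀ᵢ/nᵢ) / Σ(cᵢ·n₁ᵢ/nᵢ), with n₁ᵢ = aᵢ+bᵢ (exposed), n₀ᵢ = cᵢ+dᵢ (unexposed), nᵢ = n₁ᵢ+n₀ᵢ.
Stratum 1 (Site A): n₁ = 268, n₀ = 296, n = 564; a·n₀/n = 117·296/564 = 61.4043; c·n₁/n = 20·268/564 = 9.5035
Stratum 2 (Site B): n₁ = 410, n₀ = 326, n = 736; a·n₀/n = 84·326/736 = 37.2065; c·n₁/n = 47·410/736 = 26.1821
Stratum 3 (Site C): n₁ = 347, n₀ = 280, n = 627; a·n₀/n = 170·280/627 = 75.9171; c·n₁/n = 58·347/627 = 32.0989
RR_MH = (61.4043 + 37.2065 + 75.9171) / (9.5035 + 26.1821 + 32.0989) = 174.5278 / 67.7845 = 2.57475

2.575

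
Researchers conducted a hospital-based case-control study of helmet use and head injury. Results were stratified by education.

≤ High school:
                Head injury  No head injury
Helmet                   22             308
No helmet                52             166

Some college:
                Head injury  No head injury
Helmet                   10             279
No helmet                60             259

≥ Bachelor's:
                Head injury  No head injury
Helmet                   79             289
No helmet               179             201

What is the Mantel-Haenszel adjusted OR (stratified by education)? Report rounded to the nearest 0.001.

OR_MH = Σ(aᵢdᵢ/nᵢ) / Σ(bᵢcᵢ/nᵢ), where nᵢ is the stratum total.
Stratum 1 (≤ High school): n = 548; a·d/n = 22·166/548 = 6.6642; b·c/n = 308·52/548 = 29.2263
Stratum 2 (Some college): n = 608; a·d/n = 10·259/608 = 4.2599; b·c/n = 279·60/608 = 27.5329
Stratum 3 (≥ Bachelor's): n = 748; a·d/n = 79·201/748 = 21.2286; b·c/n = 289·179/748 = 69.1591
OR_MH = (6.6642 + 4.2599 + 21.2286) / (29.2263 + 27.5329 + 69.1591) = 32.1527 / 125.9183 = 0.25535

0.255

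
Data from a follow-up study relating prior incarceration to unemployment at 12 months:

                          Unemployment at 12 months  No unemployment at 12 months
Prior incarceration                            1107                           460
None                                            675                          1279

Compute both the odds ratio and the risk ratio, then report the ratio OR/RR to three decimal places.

2.230

Cells: a = 1107, b = 460, c = 675, d = 1279.
OR = (1107·1279)/(460·675) = 1415853/310500 = 4.55991
Risk in exposed = 1107/1567 = 0.70645; risk in unexposed = 675/1954 = 0.34545; RR = 2.04503
OR/RR = 4.55991 / 2.04503 = 2.22976
The outcome is not rare, so the OR lies further from 1 than the RR.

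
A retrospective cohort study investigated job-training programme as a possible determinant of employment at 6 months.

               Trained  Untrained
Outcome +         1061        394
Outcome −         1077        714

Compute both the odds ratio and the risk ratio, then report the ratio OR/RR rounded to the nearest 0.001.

Reading the table with exposure as columns: a = 1061 (Trained, case), b = 1077 (Trained, non-case), c = 394 (Untrained, case), d = 714.
OR = (1061·714)/(1077·394) = 757554/424338 = 1.78526
Risk in exposed = 1061/2138 = 0.49626; risk in unexposed = 394/1108 = 0.35560; RR = 1.39557
OR/RR = 1.78526 / 1.39557 = 1.27924
The outcome is not rare, so the OR lies further from 1 than the RR.

1.279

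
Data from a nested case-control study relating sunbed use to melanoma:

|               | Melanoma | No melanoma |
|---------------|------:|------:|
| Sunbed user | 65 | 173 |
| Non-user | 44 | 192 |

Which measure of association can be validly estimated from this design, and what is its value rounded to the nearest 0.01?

Cells: a = 65, b = 173, c = 44, d = 192.
This is a nested case-control study: participants were sampled on outcome status, so risks in the source population cannot be estimated directly — relative risk is not valid here. The odds ratio is the appropriate measure.
OR = (a·d)/(b·c) = (65 × 192) / (173 × 44) = 12480 / 7612 = 1.63952

1.64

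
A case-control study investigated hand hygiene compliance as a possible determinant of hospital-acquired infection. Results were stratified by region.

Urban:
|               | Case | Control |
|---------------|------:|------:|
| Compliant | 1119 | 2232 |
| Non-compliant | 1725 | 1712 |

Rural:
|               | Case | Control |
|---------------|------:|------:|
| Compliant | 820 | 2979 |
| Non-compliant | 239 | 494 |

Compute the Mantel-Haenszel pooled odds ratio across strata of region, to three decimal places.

OR_MH = Σ(aᵢdᵢ/nᵢ) / Σ(bᵢcᵢ/nᵢ), where nᵢ is the stratum total.
Stratum 1 (Urban): n = 6788; a·d/n = 1119·1712/6788 = 282.2227; b·c/n = 2232·1725/6788 = 567.2068
Stratum 2 (Rural): n = 4532; a·d/n = 820·494/4532 = 89.3822; b·c/n = 2979·239/4532 = 157.1008
OR_MH = (282.2227 + 89.3822) / (567.2068 + 157.1008) = 371.6049 / 724.3077 = 0.51305

0.513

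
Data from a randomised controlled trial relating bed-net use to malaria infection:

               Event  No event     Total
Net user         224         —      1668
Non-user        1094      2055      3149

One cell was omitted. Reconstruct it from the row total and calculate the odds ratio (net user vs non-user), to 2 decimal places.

0.29

The missing cell is in the exposed row: 1668 − 224 = 1444.
So a = 224, b = 1444, c = 1094, d = 2055.
OR = (a·d)/(b·c) = (224 × 2055) / (1444 × 1094) = 460320 / 1579736 = 0.29139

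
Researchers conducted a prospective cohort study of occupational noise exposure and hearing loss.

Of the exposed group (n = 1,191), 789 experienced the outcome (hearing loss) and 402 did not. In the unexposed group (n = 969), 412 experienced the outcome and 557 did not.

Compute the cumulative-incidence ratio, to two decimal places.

1.56

From the description: a = 789, b = 402, c = 412, d = 557.
Risk in exposed = 789/1191 = 0.66247; risk in unexposed = 412/969 = 0.42518.
RR = 0.66247 / 0.42518 = 1.55809
The risk among the exposed is 1.56 times that among the unexposed.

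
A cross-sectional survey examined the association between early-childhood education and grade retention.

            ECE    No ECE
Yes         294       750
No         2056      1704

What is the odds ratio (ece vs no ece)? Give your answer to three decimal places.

Reading the table with exposure as columns: a = 294 (ECE, case), b = 2056 (ECE, non-case), c = 750 (No ECE, case), d = 1704.
OR = (a·d)/(b·c) = (294 × 1704) / (2056 × 750) = 500976 / 1542000 = 0.32489
Exposure is associated with lower odds of grade retention (OR = 0.32 < 1).

0.325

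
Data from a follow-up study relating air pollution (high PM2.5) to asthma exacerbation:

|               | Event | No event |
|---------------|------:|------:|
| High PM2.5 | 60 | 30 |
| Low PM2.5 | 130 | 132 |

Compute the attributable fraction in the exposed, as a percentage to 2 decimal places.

Cells: a = 60, b = 30, c = 130, d = 132.
Risk in exposed = 60/90 = 0.66667; risk in unexposed = 130/262 = 0.49618.
RR = 0.66667/0.49618 = 1.34359
AR% = (RR − 1)/RR × 100 = (1.34359 − 1)/1.34359 × 100 = 25.5725%

25.57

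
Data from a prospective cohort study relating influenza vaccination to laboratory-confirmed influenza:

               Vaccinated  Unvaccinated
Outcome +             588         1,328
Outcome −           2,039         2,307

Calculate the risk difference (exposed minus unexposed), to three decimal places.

-0.142

Reading the table with exposure as columns: a = 588 (Vaccinated, case), b = 2039 (Vaccinated, non-case), c = 1328 (Unvaccinated, case), d = 2307.
Risk in exposed = 588/2627 = 0.223829; risk in unexposed = 1328/3635 = 0.365337.
Risk difference = 0.223829 − 0.365337 = -0.141508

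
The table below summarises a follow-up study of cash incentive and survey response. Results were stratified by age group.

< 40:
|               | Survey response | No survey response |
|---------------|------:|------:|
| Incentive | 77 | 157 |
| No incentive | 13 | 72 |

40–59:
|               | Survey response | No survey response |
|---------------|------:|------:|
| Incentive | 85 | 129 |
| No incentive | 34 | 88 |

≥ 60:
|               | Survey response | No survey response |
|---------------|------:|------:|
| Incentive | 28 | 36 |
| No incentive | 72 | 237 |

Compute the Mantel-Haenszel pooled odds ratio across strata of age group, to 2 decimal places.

OR_MH = Σ(aᵢdᵢ/nᵢ) / Σ(bᵢcᵢ/nᵢ), where nᵢ is the stratum total.
Stratum 1 (< 40): n = 319; a·d/n = 77·72/319 = 17.3793; b·c/n = 157·13/319 = 6.3981
Stratum 2 (40–59): n = 336; a·d/n = 85·88/336 = 22.2619; b·c/n = 129·34/336 = 13.0536
Stratum 3 (≥ 60): n = 373; a·d/n = 28·237/373 = 17.7909; b·c/n = 36·72/373 = 6.9491
OR_MH = (17.3793 + 22.2619 + 17.7909) / (6.3981 + 13.0536 + 6.9491) = 57.4321 / 26.4008 = 2.17540

2.18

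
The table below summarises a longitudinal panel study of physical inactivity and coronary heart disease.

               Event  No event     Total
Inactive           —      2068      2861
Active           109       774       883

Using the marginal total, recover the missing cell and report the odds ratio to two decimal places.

2.72

The missing cell is in the exposed row: 2861 − 2068 = 793.
So a = 793, b = 2068, c = 109, d = 774.
OR = (a·d)/(b·c) = (793 × 774) / (2068 × 109) = 613782 / 225412 = 2.72293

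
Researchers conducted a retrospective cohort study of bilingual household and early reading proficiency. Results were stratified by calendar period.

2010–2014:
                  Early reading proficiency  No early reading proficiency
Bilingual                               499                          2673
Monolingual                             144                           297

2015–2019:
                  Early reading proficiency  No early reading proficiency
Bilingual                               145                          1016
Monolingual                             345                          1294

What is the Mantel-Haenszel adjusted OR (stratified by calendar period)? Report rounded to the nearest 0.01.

0.47

OR_MH = Σ(aᵢdᵢ/nᵢ) / Σ(bᵢcᵢ/nᵢ), where nᵢ is the stratum total.
Stratum 1 (2010–2014): n = 3613; a·d/n = 499·297/3613 = 41.0194; b·c/n = 2673·144/3613 = 106.5353
Stratum 2 (2015–2019): n = 2800; a·d/n = 145·1294/2800 = 67.0107; b·c/n = 1016·345/2800 = 125.1857
OR_MH = (41.0194 + 67.0107) / (106.5353 + 125.1857) = 108.0301 / 231.7210 = 0.46621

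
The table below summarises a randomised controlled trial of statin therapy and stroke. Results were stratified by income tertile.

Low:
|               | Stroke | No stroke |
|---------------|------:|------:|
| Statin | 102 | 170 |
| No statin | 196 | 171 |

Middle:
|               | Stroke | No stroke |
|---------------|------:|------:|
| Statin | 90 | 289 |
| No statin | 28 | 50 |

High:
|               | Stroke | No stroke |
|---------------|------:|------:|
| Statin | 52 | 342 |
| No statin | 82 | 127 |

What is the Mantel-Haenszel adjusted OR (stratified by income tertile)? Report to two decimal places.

OR_MH = Σ(aᵢdᵢ/nᵢ) / Σ(bᵢcᵢ/nᵢ), where nᵢ is the stratum total.
Stratum 1 (Low): n = 639; a·d/n = 102·171/639 = 27.2958; b·c/n = 170·196/639 = 52.1440
Stratum 2 (Middle): n = 457; a·d/n = 90·50/457 = 9.8468; b·c/n = 289·28/457 = 17.7068
Stratum 3 (High): n = 603; a·d/n = 52·127/603 = 10.9519; b·c/n = 342·82/603 = 46.5075
OR_MH = (27.2958 + 9.8468 + 10.9519) / (52.1440 + 17.7068 + 46.5075) = 48.0945 / 116.3582 = 0.41333

0.41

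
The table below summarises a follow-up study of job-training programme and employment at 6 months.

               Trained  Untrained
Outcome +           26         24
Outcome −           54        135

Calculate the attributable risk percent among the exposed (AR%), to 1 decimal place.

53.6

Reading the table with exposure as columns: a = 26 (Trained, case), b = 54 (Trained, non-case), c = 24 (Untrained, case), d = 135.
Risk in exposed = 26/80 = 0.32500; risk in unexposed = 24/159 = 0.15094.
RR = 0.32500/0.15094 = 2.15313
AR% = (RR − 1)/RR × 100 = (2.15313 − 1)/2.15313 × 100 = 53.5559%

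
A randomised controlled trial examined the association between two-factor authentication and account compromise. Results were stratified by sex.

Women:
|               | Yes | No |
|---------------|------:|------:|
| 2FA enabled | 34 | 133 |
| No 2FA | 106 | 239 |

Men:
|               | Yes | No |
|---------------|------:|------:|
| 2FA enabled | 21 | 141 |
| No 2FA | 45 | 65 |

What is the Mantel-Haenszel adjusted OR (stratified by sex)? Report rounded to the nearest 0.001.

OR_MH = Σ(aᵢdᵢ/nᵢ) / Σ(bᵢcᵢ/nᵢ), where nᵢ is the stratum total.
Stratum 1 (Women): n = 512; a·d/n = 34·239/512 = 15.8711; b·c/n = 133·106/512 = 27.5352
Stratum 2 (Men): n = 272; a·d/n = 21·65/272 = 5.0184; b·c/n = 141·45/272 = 23.3272
OR_MH = (15.8711 + 5.0184) / (27.5352 + 23.3272) = 20.8895 / 50.8624 = 0.41071

0.411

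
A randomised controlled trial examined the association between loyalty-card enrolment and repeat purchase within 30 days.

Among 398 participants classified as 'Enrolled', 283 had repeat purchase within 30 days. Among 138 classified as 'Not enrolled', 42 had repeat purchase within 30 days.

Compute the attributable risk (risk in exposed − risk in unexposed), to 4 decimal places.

0.4067

From the description: a = 283, b = 115, c = 42, d = 96.
Risk in exposed = 283/398 = 0.711055; risk in unexposed = 42/138 = 0.304348.
Risk difference = 0.711055 − 0.304348 = 0.406707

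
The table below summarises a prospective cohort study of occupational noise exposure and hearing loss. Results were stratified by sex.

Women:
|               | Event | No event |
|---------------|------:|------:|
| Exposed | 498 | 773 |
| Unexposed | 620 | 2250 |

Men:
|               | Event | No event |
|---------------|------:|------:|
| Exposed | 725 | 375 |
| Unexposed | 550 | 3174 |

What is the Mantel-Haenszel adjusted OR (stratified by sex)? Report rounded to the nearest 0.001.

OR_MH = Σ(aᵢdᵢ/nᵢ) / Σ(bᵢcᵢ/nᵢ), where nᵢ is the stratum total.
Stratum 1 (Women): n = 4141; a·d/n = 498·2250/4141 = 270.5868; b·c/n = 773·620/4141 = 115.7353
Stratum 2 (Men): n = 4824; a·d/n = 725·3174/4824 = 477.0211; b·c/n = 375·550/4824 = 42.7550
OR_MH = (270.5868 + 477.0211) / (115.7353 + 42.7550) = 747.6080 / 158.4903 = 4.71706

4.717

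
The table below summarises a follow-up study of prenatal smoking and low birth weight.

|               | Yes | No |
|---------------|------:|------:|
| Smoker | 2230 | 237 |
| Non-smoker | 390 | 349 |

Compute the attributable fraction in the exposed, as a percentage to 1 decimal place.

41.6

Cells: a = 2230, b = 237, c = 390, d = 349.
Risk in exposed = 2230/2467 = 0.90393; risk in unexposed = 390/739 = 0.52774.
RR = 0.90393/0.52774 = 1.71284
AR% = (RR − 1)/RR × 100 = (1.71284 − 1)/1.71284 × 100 = 41.6173%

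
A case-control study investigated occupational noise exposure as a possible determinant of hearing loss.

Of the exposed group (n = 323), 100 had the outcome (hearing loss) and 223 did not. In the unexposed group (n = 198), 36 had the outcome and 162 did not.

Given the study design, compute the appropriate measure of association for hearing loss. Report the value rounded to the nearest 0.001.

From the description: a = 100, b = 223, c = 36, d = 162.
This is a case-control study: participants were sampled on outcome status, so risks in the source population cannot be estimated directly — relative risk is not valid here. The odds ratio is the appropriate measure.
OR = (a·d)/(b·c) = (100 × 162) / (223 × 36) = 16200 / 8028 = 2.01794

2.018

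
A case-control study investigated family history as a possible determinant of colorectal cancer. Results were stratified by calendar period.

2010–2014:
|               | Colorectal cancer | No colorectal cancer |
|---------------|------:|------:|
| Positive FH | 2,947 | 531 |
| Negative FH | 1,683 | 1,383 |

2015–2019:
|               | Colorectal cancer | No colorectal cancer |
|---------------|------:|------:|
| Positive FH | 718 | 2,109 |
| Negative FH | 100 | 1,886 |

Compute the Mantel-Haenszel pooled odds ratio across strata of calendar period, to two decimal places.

5.01

OR_MH = Σ(aᵢdᵢ/nᵢ) / Σ(bᵢcᵢ/nᵢ), where nᵢ is the stratum total.
Stratum 1 (2010–2014): n = 6544; a·d/n = 2947·1383/6544 = 622.8149; b·c/n = 531·1683/6544 = 136.5637
Stratum 2 (2015–2019): n = 4813; a·d/n = 718·1886/4813 = 281.3522; b·c/n = 2109·100/4813 = 43.8188
OR_MH = (622.8149 + 281.3522) / (136.5637 + 43.8188) = 904.1671 / 180.3825 = 5.01250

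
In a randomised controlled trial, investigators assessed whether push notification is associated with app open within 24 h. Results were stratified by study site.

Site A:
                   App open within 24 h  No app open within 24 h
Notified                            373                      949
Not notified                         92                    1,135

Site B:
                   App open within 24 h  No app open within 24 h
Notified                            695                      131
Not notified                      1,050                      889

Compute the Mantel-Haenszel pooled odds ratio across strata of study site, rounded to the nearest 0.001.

4.637

OR_MH = Σ(aᵢdᵢ/nᵢ) / Σ(bᵢcᵢ/nᵢ), where nᵢ is the stratum total.
Stratum 1 (Site A): n = 2549; a·d/n = 373·1135/2549 = 166.0867; b·c/n = 949·92/2549 = 34.2519
Stratum 2 (Site B): n = 2765; a·d/n = 695·889/2765 = 223.4557; b·c/n = 131·1050/2765 = 49.7468
OR_MH = (166.0867 + 223.4557) / (34.2519 + 49.7468) = 389.5424 / 83.9987 = 4.63748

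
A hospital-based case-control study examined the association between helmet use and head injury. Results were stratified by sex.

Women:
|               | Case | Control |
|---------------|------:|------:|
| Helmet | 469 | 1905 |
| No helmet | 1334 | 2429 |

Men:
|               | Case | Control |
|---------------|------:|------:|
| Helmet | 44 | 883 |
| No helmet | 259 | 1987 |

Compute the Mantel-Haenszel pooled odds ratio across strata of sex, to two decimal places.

OR_MH = Σ(aᵢdᵢ/nᵢ) / Σ(bᵢcᵢ/nᵢ), where nᵢ is the stratum total.
Stratum 1 (Women): n = 6137; a·d/n = 469·2429/6137 = 185.6283; b·c/n = 1905·1334/6137 = 414.0899
Stratum 2 (Men): n = 3173; a·d/n = 44·1987/3173 = 27.5537; b·c/n = 883·259/3173 = 72.0760
OR_MH = (185.6283 + 27.5537) / (414.0899 + 72.0760) = 213.1821 / 486.1659 = 0.43850

0.44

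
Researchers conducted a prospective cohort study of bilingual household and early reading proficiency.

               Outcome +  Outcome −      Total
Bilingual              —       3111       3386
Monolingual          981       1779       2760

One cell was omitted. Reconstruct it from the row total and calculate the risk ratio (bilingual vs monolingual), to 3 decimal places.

0.228

The missing cell is in the exposed row: 3386 − 3111 = 275.
So a = 275, b = 3111, c = 981, d = 1779.
RR = [a/(a+b)] / [c/(c+d)] = (275/3386) / (981/2760) = 0.08122/0.35543 = 0.22850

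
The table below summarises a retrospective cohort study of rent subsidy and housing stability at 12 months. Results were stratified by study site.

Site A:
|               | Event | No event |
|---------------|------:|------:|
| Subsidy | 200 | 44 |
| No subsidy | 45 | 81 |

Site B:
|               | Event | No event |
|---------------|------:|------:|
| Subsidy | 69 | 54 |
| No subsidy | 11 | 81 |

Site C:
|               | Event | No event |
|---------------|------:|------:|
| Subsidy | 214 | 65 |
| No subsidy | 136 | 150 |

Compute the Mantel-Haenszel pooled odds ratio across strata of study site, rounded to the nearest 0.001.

OR_MH = Σ(aᵢdᵢ/nᵢ) / Σ(bᵢcᵢ/nᵢ), where nᵢ is the stratum total.
Stratum 1 (Site A): n = 370; a·d/n = 200·81/370 = 43.7838; b·c/n = 44·45/370 = 5.3514
Stratum 2 (Site B): n = 215; a·d/n = 69·81/215 = 25.9953; b·c/n = 54·11/215 = 2.7628
Stratum 3 (Site C): n = 565; a·d/n = 214·150/565 = 56.8142; b·c/n = 65·136/565 = 15.6460
OR_MH = (43.7838 + 25.9953 + 56.8142) / (5.3514 + 2.7628 + 15.6460) = 126.5933 / 23.7602 = 5.32796

5.328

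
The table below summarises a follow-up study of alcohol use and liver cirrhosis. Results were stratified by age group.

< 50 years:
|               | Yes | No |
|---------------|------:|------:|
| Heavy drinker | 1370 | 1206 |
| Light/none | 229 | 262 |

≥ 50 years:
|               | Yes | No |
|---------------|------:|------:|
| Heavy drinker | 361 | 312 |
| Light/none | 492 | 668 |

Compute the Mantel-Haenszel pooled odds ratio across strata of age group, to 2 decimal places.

OR_MH = Σ(aᵢdᵢ/nᵢ) / Σ(bᵢcᵢ/nᵢ), where nᵢ is the stratum total.
Stratum 1 (< 50 years): n = 3067; a·d/n = 1370·262/3067 = 117.0329; b·c/n = 1206·229/3067 = 90.0470
Stratum 2 (≥ 50 years): n = 1833; a·d/n = 361·668/1833 = 131.5592; b·c/n = 312·492/1833 = 83.7447
OR_MH = (117.0329 + 131.5592) / (90.0470 + 83.7447) = 248.5921 / 173.7916 = 1.43040

1.43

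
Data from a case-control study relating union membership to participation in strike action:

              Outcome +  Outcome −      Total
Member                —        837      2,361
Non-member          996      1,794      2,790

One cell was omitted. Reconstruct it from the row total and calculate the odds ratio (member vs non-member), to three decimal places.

3.280

The missing cell is in the exposed row: 2361 − 837 = 1524.
So a = 1524, b = 837, c = 996, d = 1794.
OR = (a·d)/(b·c) = (1524 × 1794) / (837 × 996) = 2734056 / 833652 = 3.27961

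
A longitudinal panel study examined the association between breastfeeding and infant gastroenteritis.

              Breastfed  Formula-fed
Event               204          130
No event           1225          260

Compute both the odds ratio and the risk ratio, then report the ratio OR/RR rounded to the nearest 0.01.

0.78

Reading the table with exposure as columns: a = 204 (Breastfed, case), b = 1225 (Breastfed, non-case), c = 130 (Formula-fed, case), d = 260.
OR = (204·260)/(1225·130) = 53040/159250 = 0.33306
Risk in exposed = 204/1429 = 0.14276; risk in unexposed = 130/390 = 0.33333; RR = 0.42827
OR/RR = 0.33306 / 0.42827 = 0.77769
The outcome is not rare, so the OR lies further from 1 than the RR.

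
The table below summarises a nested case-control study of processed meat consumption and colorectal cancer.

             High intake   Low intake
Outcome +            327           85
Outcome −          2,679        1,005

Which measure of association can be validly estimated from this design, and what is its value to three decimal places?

1.443

Reading the table with exposure as columns: a = 327 (High intake, case), b = 2679 (High intake, non-case), c = 85 (Low intake, case), d = 1005.
This is a nested case-control study: participants were sampled on outcome status, so risks in the source population cannot be estimated directly — relative risk is not valid here. The odds ratio is the appropriate measure.
OR = (a·d)/(b·c) = (327 × 1005) / (2679 × 85) = 328635 / 227715 = 1.44319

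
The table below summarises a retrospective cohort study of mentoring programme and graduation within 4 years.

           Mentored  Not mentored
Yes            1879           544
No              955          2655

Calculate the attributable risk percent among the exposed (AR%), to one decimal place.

Reading the table with exposure as columns: a = 1879 (Mentored, case), b = 955 (Mentored, non-case), c = 544 (Not mentored, case), d = 2655.
Risk in exposed = 1879/2834 = 0.66302; risk in unexposed = 544/3199 = 0.17005.
RR = 0.66302/0.17005 = 3.89890
AR% = (RR − 1)/RR × 100 = (3.89890 − 1)/3.89890 × 100 = 74.3518%

74.4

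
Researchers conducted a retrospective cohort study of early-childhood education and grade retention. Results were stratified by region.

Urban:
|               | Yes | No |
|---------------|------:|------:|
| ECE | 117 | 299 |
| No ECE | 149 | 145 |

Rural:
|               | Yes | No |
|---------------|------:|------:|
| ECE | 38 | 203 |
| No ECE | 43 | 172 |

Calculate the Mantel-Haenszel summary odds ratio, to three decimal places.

OR_MH = Σ(aᵢdᵢ/nᵢ) / Σ(bᵢcᵢ/nᵢ), where nᵢ is the stratum total.
Stratum 1 (Urban): n = 710; a·d/n = 117·145/710 = 23.8944; b·c/n = 299·149/710 = 62.7479
Stratum 2 (Rural): n = 456; a·d/n = 38·172/456 = 14.3333; b·c/n = 203·43/456 = 19.1425
OR_MH = (23.8944 + 14.3333) / (62.7479 + 19.1425) = 38.2277 / 81.8904 = 0.46682

0.467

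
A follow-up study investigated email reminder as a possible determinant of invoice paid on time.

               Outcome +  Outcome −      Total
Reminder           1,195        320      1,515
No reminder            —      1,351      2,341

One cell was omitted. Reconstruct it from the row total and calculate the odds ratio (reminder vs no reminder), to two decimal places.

The missing cell is in the unexposed row: 2341 − 1351 = 990.
So a = 1195, b = 320, c = 990, d = 1351.
OR = (a·d)/(b·c) = (1195 × 1351) / (320 × 990) = 1614445 / 316800 = 5.09610

5.10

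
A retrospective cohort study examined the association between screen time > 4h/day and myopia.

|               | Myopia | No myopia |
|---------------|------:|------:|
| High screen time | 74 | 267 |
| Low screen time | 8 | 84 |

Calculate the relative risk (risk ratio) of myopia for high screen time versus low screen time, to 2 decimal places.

2.50

Cells: a = 74, b = 267, c = 8, d = 84.
Risk in exposed = 74/341 = 0.21701; risk in unexposed = 8/92 = 0.08696.
RR = 0.21701 / 0.08696 = 2.49560
The risk among the exposed is 2.50 times that among the unexposed.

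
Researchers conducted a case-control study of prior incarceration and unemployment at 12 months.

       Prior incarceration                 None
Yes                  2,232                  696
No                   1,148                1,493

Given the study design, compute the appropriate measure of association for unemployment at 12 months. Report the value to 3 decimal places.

Reading the table with exposure as columns: a = 2232 (Prior incarceration, case), b = 1148 (Prior incarceration, non-case), c = 696 (None, case), d = 1493.
This is a case-control study: participants were sampled on outcome status, so risks in the source population cannot be estimated directly — relative risk is not valid here. The odds ratio is the appropriate measure.
OR = (a·d)/(b·c) = (2232 × 1493) / (1148 × 696) = 3332376 / 799008 = 4.17064

4.171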